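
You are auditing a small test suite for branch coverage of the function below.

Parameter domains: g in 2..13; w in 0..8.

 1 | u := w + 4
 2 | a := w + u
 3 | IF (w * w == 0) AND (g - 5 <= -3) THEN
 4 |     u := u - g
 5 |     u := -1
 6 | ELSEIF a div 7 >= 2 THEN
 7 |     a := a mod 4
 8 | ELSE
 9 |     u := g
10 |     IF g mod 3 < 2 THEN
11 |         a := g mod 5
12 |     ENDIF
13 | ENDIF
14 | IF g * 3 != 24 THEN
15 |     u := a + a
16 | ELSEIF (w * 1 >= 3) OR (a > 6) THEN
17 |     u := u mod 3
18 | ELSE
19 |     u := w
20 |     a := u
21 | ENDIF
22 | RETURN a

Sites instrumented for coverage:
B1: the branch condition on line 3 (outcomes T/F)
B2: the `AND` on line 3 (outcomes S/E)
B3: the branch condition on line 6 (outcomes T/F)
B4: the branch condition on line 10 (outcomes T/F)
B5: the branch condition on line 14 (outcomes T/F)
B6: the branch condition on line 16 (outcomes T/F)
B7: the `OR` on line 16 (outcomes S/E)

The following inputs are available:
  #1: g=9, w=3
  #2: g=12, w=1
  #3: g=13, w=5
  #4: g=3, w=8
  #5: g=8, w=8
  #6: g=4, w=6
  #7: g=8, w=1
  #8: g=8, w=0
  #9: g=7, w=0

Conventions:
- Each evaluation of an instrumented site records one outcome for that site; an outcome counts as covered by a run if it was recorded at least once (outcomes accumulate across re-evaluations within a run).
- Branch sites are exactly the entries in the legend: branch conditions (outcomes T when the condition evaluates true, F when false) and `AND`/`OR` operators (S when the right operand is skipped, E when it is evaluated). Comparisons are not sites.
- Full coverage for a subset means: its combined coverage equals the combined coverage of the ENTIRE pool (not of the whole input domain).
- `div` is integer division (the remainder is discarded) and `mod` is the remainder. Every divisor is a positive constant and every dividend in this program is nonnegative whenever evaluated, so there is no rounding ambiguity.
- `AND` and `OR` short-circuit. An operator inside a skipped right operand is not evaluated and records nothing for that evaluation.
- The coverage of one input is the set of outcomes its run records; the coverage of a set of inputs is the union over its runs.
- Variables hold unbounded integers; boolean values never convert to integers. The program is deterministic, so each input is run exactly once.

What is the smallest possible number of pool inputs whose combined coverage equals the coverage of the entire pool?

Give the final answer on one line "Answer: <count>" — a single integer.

#1 (g=9, w=3) -> covered: B1=F, B2=S, B3=F, B4=T, B5=T
#2 (g=12, w=1) -> covered: B1=F, B2=S, B3=F, B4=T, B5=T
#3 (g=13, w=5) -> covered: B1=F, B2=S, B3=T, B5=T
#4 (g=3, w=8) -> covered: B1=F, B2=S, B3=T, B5=T
#5 (g=8, w=8) -> covered: B1=F, B2=S, B3=T, B5=F, B6=T, B7=S
#6 (g=4, w=6) -> covered: B1=F, B2=S, B3=T, B5=T
#7 (g=8, w=1) -> covered: B1=F, B2=S, B3=F, B4=F, B5=F, B6=F, B7=E
#8 (g=8, w=0) -> covered: B1=F, B2=E, B3=F, B4=F, B5=F, B6=F, B7=E
#9 (g=7, w=0) -> covered: B1=F, B2=E, B3=F, B4=T, B5=T
the full pool covers 13 outcomes: B1=F, B2=S, B2=E, B3=T, B3=F, B4=T, B4=F, B5=T, B5=F, B6=T, B6=F, B7=S, B7=E
no size-1 subset reaches all 13 outcomes (best union: 7/13)
no size-2 subset reaches all 13 outcomes (best union: 11/13)
inputs {1, 5, 8} (size 3) cover everything; no size-3 subset with a lexicographically smaller index list covers all 13

Answer: 3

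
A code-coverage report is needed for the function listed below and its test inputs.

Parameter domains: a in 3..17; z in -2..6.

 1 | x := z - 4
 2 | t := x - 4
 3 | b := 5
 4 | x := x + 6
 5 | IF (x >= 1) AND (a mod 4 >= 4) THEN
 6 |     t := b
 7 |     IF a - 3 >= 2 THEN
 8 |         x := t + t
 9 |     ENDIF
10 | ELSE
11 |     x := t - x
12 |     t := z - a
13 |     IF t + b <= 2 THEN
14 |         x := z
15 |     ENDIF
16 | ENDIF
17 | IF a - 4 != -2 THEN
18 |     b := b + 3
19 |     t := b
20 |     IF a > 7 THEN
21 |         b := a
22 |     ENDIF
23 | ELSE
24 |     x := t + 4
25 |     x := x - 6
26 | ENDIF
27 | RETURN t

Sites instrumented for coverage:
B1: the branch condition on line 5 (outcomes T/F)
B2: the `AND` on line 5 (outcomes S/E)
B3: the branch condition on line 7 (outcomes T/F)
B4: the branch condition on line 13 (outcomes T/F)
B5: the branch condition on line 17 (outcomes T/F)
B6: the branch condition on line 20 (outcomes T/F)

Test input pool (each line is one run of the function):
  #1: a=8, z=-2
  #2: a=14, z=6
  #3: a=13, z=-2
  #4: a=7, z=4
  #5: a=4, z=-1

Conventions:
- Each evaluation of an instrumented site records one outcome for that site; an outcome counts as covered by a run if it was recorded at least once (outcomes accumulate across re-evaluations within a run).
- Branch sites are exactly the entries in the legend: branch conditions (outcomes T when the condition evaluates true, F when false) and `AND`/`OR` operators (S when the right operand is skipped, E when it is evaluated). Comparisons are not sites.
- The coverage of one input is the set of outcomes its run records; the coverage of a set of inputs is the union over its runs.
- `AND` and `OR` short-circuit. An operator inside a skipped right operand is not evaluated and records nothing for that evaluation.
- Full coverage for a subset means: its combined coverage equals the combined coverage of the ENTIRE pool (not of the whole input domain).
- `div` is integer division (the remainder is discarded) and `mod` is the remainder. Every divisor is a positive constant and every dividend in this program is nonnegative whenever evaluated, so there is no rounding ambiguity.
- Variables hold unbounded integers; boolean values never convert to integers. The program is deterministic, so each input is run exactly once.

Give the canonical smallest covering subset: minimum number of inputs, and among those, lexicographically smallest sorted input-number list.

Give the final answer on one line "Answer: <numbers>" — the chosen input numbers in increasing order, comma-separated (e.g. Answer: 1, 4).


input #1, a=8, z=-2: events B2->S, B1->F, B4->T, B5->T, B6->T; outcomes B1=F, B2=S, B4=T, B5=T, B6=T
input #2, a=14, z=6: events B2->E, B1->F, B4->T, B5->T, B6->T; outcomes B1=F, B2=E, B4=T, B5=T, B6=T
input #3, a=13, z=-2: events B2->S, B1->F, B4->T, B5->T, B6->T; outcomes B1=F, B2=S, B4=T, B5=T, B6=T
input #4, a=7, z=4: events B2->E, B1->F, B4->T, B5->T, B6->F; outcomes B1=F, B2=E, B4=T, B5=T, B6=F
input #5, a=4, z=-1: events B2->E, B1->F, B4->T, B5->T, B6->F; outcomes B1=F, B2=E, B4=T, B5=T, B6=F
pool-wide coverage (7 outcomes): B1=F, B2=S, B2=E, B4=T, B5=T, B6=T, B6=F
checked all size-1 subsets: none covers 7 outcomes (max 5/7)
size 2: inputs {1, 4} cover all 7 outcomes, and no lexicographically smaller subset of this size does
Answer: 1, 4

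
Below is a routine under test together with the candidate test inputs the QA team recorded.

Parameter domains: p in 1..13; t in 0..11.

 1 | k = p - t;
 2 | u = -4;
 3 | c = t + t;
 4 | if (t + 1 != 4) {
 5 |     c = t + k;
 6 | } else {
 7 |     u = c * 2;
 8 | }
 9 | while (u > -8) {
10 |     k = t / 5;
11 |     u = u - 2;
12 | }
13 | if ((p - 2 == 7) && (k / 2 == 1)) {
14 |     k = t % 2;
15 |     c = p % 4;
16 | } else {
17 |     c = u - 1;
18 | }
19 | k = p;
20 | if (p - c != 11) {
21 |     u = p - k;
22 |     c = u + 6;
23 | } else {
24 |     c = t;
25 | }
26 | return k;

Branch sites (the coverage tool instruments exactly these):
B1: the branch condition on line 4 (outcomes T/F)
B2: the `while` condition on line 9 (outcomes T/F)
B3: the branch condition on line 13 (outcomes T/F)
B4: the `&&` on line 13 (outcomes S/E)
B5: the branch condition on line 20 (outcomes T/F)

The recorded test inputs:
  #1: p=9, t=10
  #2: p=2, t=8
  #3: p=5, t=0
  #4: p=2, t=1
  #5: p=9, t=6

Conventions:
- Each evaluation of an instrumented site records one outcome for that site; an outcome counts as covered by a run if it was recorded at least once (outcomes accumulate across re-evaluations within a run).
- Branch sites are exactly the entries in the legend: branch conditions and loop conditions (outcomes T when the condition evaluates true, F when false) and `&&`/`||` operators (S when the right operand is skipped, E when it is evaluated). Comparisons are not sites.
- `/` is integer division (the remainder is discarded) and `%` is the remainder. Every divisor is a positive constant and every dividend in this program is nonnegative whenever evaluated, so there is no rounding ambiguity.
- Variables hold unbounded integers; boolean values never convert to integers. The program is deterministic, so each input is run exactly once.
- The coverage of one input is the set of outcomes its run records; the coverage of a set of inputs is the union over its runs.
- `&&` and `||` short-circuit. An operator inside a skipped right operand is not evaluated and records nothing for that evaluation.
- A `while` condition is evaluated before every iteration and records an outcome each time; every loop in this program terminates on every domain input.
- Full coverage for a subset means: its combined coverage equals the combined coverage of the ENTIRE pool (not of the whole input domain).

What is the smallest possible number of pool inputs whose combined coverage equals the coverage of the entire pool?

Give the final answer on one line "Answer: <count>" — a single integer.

input #1 (p=9, t=10): events B1->T, B2->T, B2->T, B2->F, B4->E, B3->T, B5->T; covers B1=T, B2=T, B2=F, B3=T, B4=E, B5=T
input #2 (p=2, t=8): events B1->T, B2->T, B2->T, B2->F, B4->S, B3->F, B5->F; covers B1=T, B2=T, B2=F, B3=F, B4=S, B5=F
input #3 (p=5, t=0): events B1->T, B2->T, B2->T, B2->F, B4->S, B3->F, B5->T; covers B1=T, B2=T, B2=F, B3=F, B4=S, B5=T
input #4 (p=2, t=1): events B1->T, B2->T, B2->T, B2->F, B4->S, B3->F, B5->F; covers B1=T, B2=T, B2=F, B3=F, B4=S, B5=F
input #5 (p=9, t=6): events B1->T, B2->T, B2->T, B2->F, B4->E, B3->F, B5->T; covers B1=T, B2=T, B2=F, B3=F, B4=E, B5=T
together the pool reaches 9 outcomes: B1=T, B2=T, B2=F, B3=T, B3=F, B4=S, B4=E, B5=T, B5=F
size 1 is not enough: best union over all size-1 subsets is 6/9
size 2: inputs {1, 2} cover all 9 outcomes, and no lexicographically smaller subset of this size does

Answer: 2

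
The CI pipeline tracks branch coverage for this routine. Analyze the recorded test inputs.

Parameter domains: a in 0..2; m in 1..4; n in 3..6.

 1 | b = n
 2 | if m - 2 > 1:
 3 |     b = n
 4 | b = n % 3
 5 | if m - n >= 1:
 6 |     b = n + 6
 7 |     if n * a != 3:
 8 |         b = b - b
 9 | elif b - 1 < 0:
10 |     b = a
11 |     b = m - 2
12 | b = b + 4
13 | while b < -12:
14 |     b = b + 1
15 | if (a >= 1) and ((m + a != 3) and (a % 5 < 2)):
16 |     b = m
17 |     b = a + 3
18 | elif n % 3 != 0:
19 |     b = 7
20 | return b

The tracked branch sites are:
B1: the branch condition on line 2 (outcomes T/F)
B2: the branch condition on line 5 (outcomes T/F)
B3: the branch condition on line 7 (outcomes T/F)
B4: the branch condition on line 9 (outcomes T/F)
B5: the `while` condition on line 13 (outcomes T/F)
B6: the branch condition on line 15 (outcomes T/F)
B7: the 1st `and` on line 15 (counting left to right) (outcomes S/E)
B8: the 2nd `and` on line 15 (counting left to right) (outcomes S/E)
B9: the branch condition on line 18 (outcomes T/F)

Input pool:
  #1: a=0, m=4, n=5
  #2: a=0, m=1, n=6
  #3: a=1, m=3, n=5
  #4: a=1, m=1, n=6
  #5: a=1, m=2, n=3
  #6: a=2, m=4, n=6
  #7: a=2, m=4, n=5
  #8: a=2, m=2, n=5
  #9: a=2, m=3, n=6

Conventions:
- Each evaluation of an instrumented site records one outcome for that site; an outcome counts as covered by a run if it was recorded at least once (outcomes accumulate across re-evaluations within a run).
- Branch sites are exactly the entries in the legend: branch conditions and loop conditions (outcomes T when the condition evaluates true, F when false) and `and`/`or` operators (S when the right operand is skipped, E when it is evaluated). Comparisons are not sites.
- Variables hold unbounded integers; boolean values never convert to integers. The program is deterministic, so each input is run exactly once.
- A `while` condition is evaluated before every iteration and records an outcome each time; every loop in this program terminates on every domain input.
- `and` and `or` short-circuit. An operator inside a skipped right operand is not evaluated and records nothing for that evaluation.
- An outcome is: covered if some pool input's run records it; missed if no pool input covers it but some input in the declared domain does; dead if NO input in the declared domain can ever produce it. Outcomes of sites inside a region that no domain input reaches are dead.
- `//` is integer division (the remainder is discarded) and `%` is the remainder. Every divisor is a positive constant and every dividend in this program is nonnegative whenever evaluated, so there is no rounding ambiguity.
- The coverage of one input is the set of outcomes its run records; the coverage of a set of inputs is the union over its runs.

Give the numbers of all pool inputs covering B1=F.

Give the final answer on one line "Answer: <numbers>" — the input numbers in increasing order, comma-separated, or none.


input #1 (a=0, m=4, n=5): does not produce B1=F
input #2 (a=0, m=1, n=6): produces B1=F
input #3 (a=1, m=3, n=5): produces B1=F
input #4 (a=1, m=1, n=6): produces B1=F
input #5 (a=1, m=2, n=3): produces B1=F
input #6 (a=2, m=4, n=6): does not produce B1=F
input #7 (a=2, m=4, n=5): does not produce B1=F
input #8 (a=2, m=2, n=5): produces B1=F
input #9 (a=2, m=3, n=6): produces B1=F
Answer: 2, 3, 4, 5, 8, 9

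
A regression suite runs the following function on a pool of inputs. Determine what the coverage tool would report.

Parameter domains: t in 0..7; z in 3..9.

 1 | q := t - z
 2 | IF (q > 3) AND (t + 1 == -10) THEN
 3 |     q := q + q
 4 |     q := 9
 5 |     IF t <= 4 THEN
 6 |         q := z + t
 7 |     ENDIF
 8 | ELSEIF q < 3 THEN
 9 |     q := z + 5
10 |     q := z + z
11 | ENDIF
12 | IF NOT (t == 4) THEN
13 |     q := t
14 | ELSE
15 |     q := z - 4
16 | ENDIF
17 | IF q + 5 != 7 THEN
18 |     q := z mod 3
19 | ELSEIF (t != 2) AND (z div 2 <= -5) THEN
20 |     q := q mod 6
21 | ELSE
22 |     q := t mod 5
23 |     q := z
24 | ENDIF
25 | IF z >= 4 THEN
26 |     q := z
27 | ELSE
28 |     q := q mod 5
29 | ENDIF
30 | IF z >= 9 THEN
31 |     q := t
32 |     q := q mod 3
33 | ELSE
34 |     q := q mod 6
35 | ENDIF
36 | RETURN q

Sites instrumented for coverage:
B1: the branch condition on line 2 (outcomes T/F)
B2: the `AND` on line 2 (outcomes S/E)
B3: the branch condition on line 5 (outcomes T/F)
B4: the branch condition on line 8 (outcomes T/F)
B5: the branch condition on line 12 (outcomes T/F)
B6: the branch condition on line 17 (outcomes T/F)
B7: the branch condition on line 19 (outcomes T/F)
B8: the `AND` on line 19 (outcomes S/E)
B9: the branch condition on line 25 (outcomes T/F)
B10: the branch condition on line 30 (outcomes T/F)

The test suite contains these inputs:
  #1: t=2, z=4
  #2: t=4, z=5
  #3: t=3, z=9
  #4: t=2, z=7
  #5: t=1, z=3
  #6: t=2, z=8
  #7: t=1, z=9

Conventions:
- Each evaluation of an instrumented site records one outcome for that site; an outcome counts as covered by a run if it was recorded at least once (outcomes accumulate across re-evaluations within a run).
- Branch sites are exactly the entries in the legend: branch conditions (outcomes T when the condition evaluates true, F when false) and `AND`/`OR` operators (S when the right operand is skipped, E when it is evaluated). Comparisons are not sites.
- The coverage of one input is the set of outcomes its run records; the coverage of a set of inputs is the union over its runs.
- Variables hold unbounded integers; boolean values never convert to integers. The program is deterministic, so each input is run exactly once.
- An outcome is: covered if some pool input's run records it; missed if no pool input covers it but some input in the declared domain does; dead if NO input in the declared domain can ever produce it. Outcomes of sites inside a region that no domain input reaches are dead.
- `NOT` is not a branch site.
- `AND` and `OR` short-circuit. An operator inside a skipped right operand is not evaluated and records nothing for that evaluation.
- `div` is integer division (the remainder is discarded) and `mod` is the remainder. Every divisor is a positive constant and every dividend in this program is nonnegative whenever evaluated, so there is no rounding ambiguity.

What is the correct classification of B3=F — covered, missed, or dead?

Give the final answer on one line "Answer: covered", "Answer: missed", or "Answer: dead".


no pool input records B3=F
checking all 56 inputs in the declared domain: B3=F is never recorded -> dead
Answer: dead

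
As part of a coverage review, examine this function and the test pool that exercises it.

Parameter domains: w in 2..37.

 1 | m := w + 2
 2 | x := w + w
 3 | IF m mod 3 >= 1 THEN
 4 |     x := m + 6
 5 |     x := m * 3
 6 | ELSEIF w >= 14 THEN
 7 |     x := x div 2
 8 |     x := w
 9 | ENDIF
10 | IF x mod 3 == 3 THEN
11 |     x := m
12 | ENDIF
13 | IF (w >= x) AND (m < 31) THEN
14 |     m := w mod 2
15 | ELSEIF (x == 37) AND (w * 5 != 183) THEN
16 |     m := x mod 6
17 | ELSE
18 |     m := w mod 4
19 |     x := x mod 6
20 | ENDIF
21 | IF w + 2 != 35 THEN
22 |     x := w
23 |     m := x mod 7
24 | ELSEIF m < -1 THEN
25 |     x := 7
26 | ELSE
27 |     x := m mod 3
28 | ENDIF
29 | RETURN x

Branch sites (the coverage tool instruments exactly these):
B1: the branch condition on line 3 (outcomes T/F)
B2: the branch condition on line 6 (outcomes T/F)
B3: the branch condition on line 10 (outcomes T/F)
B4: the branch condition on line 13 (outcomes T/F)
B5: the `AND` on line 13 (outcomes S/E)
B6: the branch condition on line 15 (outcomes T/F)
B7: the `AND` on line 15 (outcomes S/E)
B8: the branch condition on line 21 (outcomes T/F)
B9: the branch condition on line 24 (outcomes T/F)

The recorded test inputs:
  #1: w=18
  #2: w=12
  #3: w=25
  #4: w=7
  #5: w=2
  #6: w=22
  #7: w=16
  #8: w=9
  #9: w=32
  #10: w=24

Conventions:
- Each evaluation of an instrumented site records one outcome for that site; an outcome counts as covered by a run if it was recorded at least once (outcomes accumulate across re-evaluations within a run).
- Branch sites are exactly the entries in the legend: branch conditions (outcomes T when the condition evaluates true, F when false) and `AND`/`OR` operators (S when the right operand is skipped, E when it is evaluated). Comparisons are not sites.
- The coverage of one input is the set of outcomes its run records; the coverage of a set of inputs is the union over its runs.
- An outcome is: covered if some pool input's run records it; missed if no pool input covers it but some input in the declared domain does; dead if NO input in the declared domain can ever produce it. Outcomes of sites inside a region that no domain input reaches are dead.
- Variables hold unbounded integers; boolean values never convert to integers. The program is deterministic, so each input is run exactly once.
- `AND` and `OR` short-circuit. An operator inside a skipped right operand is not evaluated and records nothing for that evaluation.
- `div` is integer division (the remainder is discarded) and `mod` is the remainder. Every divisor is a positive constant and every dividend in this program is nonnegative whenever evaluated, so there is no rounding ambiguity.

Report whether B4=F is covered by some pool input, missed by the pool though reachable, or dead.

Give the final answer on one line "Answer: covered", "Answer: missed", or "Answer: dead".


B4=F is recorded by pool input(s) 1, 2, 4, 5, 8, 9, 10 -> covered
Answer: covered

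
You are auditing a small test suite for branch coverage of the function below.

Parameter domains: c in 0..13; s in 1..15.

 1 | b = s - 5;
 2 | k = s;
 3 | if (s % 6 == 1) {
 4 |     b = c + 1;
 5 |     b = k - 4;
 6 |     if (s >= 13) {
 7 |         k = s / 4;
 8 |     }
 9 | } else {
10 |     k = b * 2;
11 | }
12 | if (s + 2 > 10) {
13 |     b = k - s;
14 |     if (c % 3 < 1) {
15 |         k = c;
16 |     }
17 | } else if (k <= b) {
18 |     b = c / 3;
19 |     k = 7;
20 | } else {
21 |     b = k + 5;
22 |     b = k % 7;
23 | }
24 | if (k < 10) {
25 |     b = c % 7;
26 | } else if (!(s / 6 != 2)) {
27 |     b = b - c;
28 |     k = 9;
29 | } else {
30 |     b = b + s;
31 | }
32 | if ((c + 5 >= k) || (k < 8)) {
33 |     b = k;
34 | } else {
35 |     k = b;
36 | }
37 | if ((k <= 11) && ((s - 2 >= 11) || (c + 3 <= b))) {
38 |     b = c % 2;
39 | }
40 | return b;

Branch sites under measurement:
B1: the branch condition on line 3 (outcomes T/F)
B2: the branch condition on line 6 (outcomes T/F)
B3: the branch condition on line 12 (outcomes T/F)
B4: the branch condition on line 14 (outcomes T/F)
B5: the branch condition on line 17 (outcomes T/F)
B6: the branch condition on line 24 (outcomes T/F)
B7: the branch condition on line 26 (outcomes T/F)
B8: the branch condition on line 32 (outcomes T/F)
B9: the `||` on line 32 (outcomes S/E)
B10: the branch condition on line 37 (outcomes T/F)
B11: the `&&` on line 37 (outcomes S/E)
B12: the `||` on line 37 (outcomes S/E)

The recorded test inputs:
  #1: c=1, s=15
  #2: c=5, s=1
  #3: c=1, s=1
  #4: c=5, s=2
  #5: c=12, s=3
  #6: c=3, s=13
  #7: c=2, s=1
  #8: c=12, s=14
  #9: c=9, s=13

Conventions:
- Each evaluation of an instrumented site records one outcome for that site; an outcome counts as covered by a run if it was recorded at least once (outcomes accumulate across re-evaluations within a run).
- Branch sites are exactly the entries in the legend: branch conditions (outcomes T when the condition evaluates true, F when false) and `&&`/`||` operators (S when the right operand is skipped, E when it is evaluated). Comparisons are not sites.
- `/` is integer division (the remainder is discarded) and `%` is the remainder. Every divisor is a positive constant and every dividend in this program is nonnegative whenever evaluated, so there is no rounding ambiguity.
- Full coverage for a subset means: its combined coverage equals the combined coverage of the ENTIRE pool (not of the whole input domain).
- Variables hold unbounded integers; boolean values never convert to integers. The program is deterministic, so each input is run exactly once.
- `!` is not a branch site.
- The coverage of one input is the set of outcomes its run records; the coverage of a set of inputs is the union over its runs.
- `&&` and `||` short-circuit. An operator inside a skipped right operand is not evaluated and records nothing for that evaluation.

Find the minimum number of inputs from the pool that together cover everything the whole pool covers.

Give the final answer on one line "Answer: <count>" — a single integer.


input #1 (c=1, s=15): events B1->F, B3->T, B4->F, B6->F, B7->T, B9->E, B8->F, B11->E, B12->S, B10->T; covers B1=F, B3=T, B4=F, B6=F, B7=T, B8=F, B9=E, B10=T, B11=E, B12=S
input #2 (c=5, s=1): events B1->T, B2->F, B3->F, B5->F, B6->T, B9->S, B8->T, B11->E, B12->E, B10->F; covers B1=T, B2=F, B3=F, B5=F, B6=T, B8=T, B9=S, B10=F, B11=E, B12=E
input #3 (c=1, s=1): events B1->T, B2->F, B3->F, B5->F, B6->T, B9->S, B8->T, B11->E, B12->E, B10->F; covers B1=T, B2=F, B3=F, B5=F, B6=T, B8=T, B9=S, B10=F, B11=E, B12=E
input #4 (c=5, s=2): events B1->F, B3->F, B5->T, B6->T, B9->S, B8->T, B11->E, B12->E, B10->F; covers B1=F, B3=F, B5=T, B6=T, B8=T, B9=S, B10=F, B11=E, B12=E
input #5 (c=12, s=3): events B1->F, B3->F, B5->T, B6->T, B9->S, B8->T, B11->E, B12->E, B10->F; covers B1=F, B3=F, B5=T, B6=T, B8=T, B9=S, B10=F, B11=E, B12=E
input #6 (c=3, s=13): events B1->T, B2->T, B3->T, B4->T, B6->T, B9->S, B8->T, B11->E, B12->S, B10->T; covers B1=T, B2=T, B3=T, B4=T, B6=T, B8=T, B9=S, B10=T, B11=E, B12=S
input #7 (c=2, s=1): events B1->T, B2->F, B3->F, B5->F, B6->T, B9->S, B8->T, B11->E, B12->E, B10->F; covers B1=T, B2=F, B3=F, B5=F, B6=T, B8=T, B9=S, B10=F, B11=E, B12=E
input #8 (c=12, s=14): events B1->F, B3->T, B4->T, B6->F, B7->T, B9->S, B8->T, B11->E, B12->S, B10->T; covers B1=F, B3=T, B4=T, B6=F, B7=T, B8=T, B9=S, B10=T, B11=E, B12=S
input #9 (c=9, s=13): events B1->T, B2->T, B3->T, B4->T, B6->T, B9->S, B8->T, B11->E, B12->S, B10->T; covers B1=T, B2=T, B3=T, B4=T, B6=T, B8=T, B9=S, B10=T, B11=E, B12=S
the full pool covers 22 outcomes: B1=T, B1=F, B2=T, B2=F, B3=T, B3=F, B4=T, B4=F, B5=T, B5=F, B6=T, B6=F, B7=T, B8=T, B8=F, B9=S, B9=E, B10=T, B10=F, B11=E, B12=S, B12=E
every size-1 subset falls short of the 22 outcomes (best: 10/22)
every size-2 subset falls short of the 22 outcomes (best: 19/22)
every size-3 subset falls short of the 22 outcomes (best: 21/22)
the canonical winner is {1, 2, 4, 6}: size 4, full 22-outcome coverage, earliest index list among size-4 covers
Answer: 4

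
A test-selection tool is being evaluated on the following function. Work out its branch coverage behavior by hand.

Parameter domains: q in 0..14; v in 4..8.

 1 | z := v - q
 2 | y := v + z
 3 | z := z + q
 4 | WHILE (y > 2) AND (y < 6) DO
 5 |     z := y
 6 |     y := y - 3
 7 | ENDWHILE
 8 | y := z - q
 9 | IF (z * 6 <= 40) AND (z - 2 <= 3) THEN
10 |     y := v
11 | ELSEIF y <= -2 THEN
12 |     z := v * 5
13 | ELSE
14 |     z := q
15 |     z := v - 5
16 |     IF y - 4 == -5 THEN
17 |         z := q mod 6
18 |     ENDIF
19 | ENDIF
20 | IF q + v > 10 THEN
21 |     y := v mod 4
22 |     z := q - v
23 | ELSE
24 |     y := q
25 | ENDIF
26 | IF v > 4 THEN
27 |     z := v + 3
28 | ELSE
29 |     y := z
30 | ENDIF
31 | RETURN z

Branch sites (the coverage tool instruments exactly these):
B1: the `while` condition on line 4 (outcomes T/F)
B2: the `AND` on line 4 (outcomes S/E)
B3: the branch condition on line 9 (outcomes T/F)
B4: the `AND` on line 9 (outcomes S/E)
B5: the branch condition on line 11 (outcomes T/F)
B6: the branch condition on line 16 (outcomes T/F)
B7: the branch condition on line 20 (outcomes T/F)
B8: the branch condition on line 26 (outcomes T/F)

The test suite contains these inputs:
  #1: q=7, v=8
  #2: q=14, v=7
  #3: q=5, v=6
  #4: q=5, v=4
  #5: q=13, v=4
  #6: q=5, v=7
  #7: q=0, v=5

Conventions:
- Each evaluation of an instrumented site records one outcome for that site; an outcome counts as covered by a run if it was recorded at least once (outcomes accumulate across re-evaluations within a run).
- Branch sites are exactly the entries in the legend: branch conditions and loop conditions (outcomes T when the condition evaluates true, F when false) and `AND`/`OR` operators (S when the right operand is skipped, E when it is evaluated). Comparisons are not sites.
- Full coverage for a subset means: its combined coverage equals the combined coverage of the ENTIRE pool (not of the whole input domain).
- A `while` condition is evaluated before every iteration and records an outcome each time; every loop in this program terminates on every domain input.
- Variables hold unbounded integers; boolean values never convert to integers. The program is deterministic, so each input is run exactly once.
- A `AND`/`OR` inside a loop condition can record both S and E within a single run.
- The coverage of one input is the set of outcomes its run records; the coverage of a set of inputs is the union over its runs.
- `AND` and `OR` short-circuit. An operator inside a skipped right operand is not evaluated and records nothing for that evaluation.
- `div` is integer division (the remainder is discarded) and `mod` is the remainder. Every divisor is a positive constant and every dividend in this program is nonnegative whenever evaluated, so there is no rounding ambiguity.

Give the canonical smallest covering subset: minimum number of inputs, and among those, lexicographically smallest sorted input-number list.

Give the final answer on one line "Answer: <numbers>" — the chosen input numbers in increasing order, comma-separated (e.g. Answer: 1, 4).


#1 (q=7, v=8) -> B2->E, B1->F, B4->S, B3->F, B5->F, B6->F, B7->T, B8->T; covered: B1=F, B2=E, B3=F, B4=S, B5=F, B6=F, B7=T, B8=T
#2 (q=14, v=7) -> B2->S, B1->F, B4->S, B3->F, B5->T, B7->T, B8->T; covered: B1=F, B2=S, B3=F, B4=S, B5=T, B7=T, B8=T
#3 (q=5, v=6) -> B2->E, B1->F, B4->E, B3->F, B5->F, B6->F, B7->T, B8->T; covered: B1=F, B2=E, B3=F, B4=E, B5=F, B6=F, B7=T, B8=T
#4 (q=5, v=4) -> B2->E, B1->T, B2->S, B1->F, B4->E, B3->T, B7->F, B8->F; covered: B1=T, B1=F, B2=S, B2=E, B3=T, B4=E, B7=F, B8=F
#5 (q=13, v=4) -> B2->S, B1->F, B4->E, B3->T, B7->T, B8->F; covered: B1=F, B2=S, B3=T, B4=E, B7=T, B8=F
#6 (q=5, v=7) -> B2->E, B1->F, B4->S, B3->F, B5->F, B6->F, B7->T, B8->T; covered: B1=F, B2=E, B3=F, B4=S, B5=F, B6=F, B7=T, B8=T
#7 (q=0, v=5) -> B2->E, B1->F, B4->E, B3->T, B7->F, B8->T; covered: B1=F, B2=E, B3=T, B4=E, B7=F, B8=T
together the pool reaches 15 outcomes: B1=T, B1=F, B2=S, B2=E, B3=T, B3=F, B4=S, B4=E, B5=T, B5=F, B6=F, B7=T, B7=F, B8=T, B8=F
size 1 is not enough: best union over all size-1 subsets is 8/15
size 2 is not enough: best union over all size-2 subsets is 14/15
the canonical winner is {1, 2, 4}: size 3, full 15-outcome coverage, earliest index list among size-3 covers
Answer: 1, 2, 4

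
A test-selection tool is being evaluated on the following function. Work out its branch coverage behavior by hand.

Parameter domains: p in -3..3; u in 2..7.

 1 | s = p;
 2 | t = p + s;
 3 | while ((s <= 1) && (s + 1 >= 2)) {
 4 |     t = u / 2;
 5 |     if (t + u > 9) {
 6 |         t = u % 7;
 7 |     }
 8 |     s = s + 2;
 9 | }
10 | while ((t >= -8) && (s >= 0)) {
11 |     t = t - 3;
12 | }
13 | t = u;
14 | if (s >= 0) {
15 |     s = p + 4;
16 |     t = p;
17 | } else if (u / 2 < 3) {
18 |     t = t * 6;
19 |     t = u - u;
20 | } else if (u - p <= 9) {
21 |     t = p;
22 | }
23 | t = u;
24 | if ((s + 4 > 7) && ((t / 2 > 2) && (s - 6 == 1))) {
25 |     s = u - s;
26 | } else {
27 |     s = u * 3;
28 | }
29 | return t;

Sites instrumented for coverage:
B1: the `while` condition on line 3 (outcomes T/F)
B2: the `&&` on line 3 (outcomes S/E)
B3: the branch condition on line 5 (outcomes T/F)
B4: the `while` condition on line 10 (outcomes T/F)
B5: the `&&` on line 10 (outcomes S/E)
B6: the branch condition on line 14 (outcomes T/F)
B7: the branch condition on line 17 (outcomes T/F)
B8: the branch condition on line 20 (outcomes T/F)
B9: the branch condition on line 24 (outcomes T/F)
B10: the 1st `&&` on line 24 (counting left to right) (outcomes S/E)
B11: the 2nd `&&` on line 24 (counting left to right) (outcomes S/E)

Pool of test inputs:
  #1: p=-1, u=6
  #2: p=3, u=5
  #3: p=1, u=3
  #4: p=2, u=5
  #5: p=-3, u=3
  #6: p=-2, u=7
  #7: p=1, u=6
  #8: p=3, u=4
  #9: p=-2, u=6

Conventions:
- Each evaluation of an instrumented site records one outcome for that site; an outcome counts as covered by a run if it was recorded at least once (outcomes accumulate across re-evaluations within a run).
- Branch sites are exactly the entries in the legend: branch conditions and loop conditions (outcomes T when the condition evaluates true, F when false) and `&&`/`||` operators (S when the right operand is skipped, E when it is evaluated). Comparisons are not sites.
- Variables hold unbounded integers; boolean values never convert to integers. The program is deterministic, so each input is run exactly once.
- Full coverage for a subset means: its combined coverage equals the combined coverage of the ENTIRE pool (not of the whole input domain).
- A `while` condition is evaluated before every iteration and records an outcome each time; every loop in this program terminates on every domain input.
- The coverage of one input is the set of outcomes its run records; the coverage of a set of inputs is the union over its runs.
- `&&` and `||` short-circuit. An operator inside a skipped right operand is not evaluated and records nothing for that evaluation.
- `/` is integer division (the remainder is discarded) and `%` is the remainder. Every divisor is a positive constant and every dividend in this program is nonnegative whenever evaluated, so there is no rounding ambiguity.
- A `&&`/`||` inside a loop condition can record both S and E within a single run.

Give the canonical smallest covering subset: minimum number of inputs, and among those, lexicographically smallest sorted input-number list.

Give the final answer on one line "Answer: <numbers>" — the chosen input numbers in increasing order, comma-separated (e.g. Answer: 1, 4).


#1 (p=-1, u=6) -> covered: B1=F, B2=E, B4=F, B5=E, B6=F, B7=F, B8=T, B9=F, B10=S
#2 (p=3, u=5) -> covered: B1=F, B2=S, B4=T, B4=F, B5=S, B5=E, B6=T, B9=F, B10=E, B11=S
#3 (p=1, u=3) -> covered: B1=T, B1=F, B2=S, B2=E, B3=F, B4=T, B4=F, B5=S, B5=E, B6=T, B9=F, B10=E, B11=S
#4 (p=2, u=5) -> covered: B1=F, B2=S, B4=T, B4=F, B5=S, B5=E, B6=T, B9=F, B10=E, B11=S
#5 (p=-3, u=3) -> covered: B1=F, B2=E, B4=F, B5=E, B6=F, B7=T, B9=F, B10=S
#6 (p=-2, u=7) -> covered: B1=F, B2=E, B4=F, B5=E, B6=F, B7=F, B8=T, B9=F, B10=S
#7 (p=1, u=6) -> covered: B1=T, B1=F, B2=S, B2=E, B3=F, B4=T, B4=F, B5=S, B5=E, B6=T, B9=F, B10=E, B11=E
#8 (p=3, u=4) -> covered: B1=F, B2=S, B4=T, B4=F, B5=S, B5=E, B6=T, B9=F, B10=E, B11=S
#9 (p=-2, u=6) -> covered: B1=F, B2=E, B4=F, B5=E, B6=F, B7=F, B8=T, B9=F, B10=S
together the pool reaches 19 outcomes: B1=T, B1=F, B2=S, B2=E, B3=F, B4=T, B4=F, B5=S, B5=E, B6=T, B6=F, B7=T, B7=F, B8=T, B9=F, B10=S, B10=E, B11=S, B11=E
every size-1 subset falls short of the 19 outcomes (best: 13/19)
every size-2 subset falls short of the 19 outcomes (best: 17/19)
every size-3 subset falls short of the 19 outcomes (best: 18/19)
inputs {1, 2, 5, 7} (size 4) cover everything; no size-4 subset with a lexicographically smaller index list covers all 19
Answer: 1, 2, 5, 7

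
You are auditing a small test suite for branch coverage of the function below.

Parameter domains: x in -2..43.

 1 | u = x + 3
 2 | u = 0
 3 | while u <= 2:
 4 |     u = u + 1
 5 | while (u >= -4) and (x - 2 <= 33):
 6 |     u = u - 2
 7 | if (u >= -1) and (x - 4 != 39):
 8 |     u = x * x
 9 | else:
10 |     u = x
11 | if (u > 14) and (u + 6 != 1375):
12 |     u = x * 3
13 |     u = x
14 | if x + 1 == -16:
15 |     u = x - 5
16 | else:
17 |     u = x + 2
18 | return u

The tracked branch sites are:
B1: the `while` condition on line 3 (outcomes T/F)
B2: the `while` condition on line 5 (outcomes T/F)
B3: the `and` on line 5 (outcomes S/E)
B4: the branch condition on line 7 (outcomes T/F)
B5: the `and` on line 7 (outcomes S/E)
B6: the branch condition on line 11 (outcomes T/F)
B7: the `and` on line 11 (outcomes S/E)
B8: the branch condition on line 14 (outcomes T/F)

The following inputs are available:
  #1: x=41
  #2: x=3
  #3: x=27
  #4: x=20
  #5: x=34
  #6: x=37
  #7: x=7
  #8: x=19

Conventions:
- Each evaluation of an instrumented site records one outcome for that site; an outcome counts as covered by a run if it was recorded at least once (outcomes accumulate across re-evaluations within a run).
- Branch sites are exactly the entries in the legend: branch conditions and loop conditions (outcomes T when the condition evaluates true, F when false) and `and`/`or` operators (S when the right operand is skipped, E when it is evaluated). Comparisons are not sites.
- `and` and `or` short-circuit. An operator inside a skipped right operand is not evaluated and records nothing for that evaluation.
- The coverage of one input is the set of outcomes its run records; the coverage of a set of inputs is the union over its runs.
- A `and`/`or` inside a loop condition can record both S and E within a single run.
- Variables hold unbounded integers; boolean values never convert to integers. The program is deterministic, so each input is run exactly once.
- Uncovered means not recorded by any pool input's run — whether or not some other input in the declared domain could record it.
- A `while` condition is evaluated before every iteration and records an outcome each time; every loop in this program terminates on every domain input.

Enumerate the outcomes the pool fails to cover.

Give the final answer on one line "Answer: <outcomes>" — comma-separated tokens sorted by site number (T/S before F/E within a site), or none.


input #1, x=41: events B1->T, B1->T, B1->T, B1->F, B3->E, B2->F, B5->E, B4->T, B7->E, B6->T, B8->F; outcomes B1=T, B1=F, B2=F, B3=E, B4=T, B5=E, B6=T, B7=E, B8=F
input #2, x=3: events B1->T, B1->T, B1->T, B1->F, B3->E, B2->T, B3->E, B2->T, B3->E, B2->T, B3->E, B2->T, B3->S, B2->F, ...; outcomes B1=T, B1=F, B2=T, B2=F, B3=S, B3=E, B4=F, B5=S, B6=F, B7=S, B8=F
input #3, x=27: events B1->T, B1->T, B1->T, B1->F, B3->E, B2->T, B3->E, B2->T, B3->E, B2->T, B3->E, B2->T, B3->S, B2->F, ...; outcomes B1=T, B1=F, B2=T, B2=F, B3=S, B3=E, B4=F, B5=S, B6=T, B7=E, B8=F
input #4, x=20: events B1->T, B1->T, B1->T, B1->F, B3->E, B2->T, B3->E, B2->T, B3->E, B2->T, B3->E, B2->T, B3->S, B2->F, ...; outcomes B1=T, B1=F, B2=T, B2=F, B3=S, B3=E, B4=F, B5=S, B6=T, B7=E, B8=F
input #5, x=34: events B1->T, B1->T, B1->T, B1->F, B3->E, B2->T, B3->E, B2->T, B3->E, B2->T, B3->E, B2->T, B3->S, B2->F, ...; outcomes B1=T, B1=F, B2=T, B2=F, B3=S, B3=E, B4=F, B5=S, B6=T, B7=E, B8=F
input #6, x=37: events B1->T, B1->T, B1->T, B1->F, B3->E, B2->F, B5->E, B4->T, B7->E, B6->F, B8->F; outcomes B1=T, B1=F, B2=F, B3=E, B4=T, B5=E, B6=F, B7=E, B8=F
input #7, x=7: events B1->T, B1->T, B1->T, B1->F, B3->E, B2->T, B3->E, B2->T, B3->E, B2->T, B3->E, B2->T, B3->S, B2->F, ...; outcomes B1=T, B1=F, B2=T, B2=F, B3=S, B3=E, B4=F, B5=S, B6=F, B7=S, B8=F
input #8, x=19: events B1->T, B1->T, B1->T, B1->F, B3->E, B2->T, B3->E, B2->T, B3->E, B2->T, B3->E, B2->T, B3->S, B2->F, ...; outcomes B1=T, B1=F, B2=T, B2=F, B3=S, B3=E, B4=F, B5=S, B6=T, B7=E, B8=F
union over the pool: B1=T, B1=F, B2=T, B2=F, B3=S, B3=E, B4=T, B4=F, B5=S, B5=E, B6=T, B6=F, B7=S, B7=E, B8=F
uncovered (1 of 16): B8=T
Answer: B8=T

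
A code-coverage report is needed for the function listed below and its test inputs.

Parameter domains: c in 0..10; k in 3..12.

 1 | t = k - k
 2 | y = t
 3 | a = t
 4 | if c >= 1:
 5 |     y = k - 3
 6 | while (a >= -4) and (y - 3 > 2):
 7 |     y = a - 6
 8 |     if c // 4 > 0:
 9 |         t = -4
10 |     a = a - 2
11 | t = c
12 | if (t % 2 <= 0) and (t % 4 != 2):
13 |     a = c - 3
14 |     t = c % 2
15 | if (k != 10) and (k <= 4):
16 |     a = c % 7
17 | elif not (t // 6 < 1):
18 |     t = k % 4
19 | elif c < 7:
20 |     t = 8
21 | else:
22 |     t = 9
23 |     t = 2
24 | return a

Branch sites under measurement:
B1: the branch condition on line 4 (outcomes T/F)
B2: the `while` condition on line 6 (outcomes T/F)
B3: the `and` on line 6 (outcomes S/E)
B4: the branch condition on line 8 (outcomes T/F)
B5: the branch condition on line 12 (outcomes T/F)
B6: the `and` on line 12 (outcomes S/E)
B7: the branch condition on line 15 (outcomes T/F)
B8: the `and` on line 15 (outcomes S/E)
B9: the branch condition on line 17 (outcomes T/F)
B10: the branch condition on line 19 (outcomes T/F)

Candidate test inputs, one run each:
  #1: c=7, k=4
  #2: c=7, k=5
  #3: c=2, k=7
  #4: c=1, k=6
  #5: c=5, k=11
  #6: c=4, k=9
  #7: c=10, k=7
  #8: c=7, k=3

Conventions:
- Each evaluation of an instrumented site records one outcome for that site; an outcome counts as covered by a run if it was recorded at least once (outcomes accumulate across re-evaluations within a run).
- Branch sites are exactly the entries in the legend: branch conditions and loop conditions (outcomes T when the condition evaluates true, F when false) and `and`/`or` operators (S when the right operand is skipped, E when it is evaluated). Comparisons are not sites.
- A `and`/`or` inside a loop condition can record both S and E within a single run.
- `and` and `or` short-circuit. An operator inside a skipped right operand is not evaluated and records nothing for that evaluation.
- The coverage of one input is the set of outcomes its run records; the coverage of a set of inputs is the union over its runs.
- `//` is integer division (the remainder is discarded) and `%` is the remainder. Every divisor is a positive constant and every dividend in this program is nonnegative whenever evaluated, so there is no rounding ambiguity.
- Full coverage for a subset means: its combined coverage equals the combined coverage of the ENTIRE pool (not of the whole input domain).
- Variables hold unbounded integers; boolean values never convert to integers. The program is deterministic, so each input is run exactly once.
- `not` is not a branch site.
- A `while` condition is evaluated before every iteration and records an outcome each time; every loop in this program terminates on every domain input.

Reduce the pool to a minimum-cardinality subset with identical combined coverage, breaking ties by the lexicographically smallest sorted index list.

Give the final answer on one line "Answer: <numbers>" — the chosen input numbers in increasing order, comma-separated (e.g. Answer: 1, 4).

run #1 (c=7, k=4) records B1=T, B2=F, B3=E, B5=F, B6=S, B7=T, B8=E
run #2 (c=7, k=5) records B1=T, B2=F, B3=E, B5=F, B6=S, B7=F, B8=E, B9=T
run #3 (c=2, k=7) records B1=T, B2=F, B3=E, B5=F, B6=E, B7=F, B8=E, B9=F, B10=T
run #4 (c=1, k=6) records B1=T, B2=F, B3=E, B5=F, B6=S, B7=F, B8=E, B9=F, B10=T
run #5 (c=5, k=11) records B1=T, B2=T, B2=F, B3=E, B4=T, B5=F, B6=S, B7=F, B8=E, B9=F, B10=T
run #6 (c=4, k=9) records B1=T, B2=T, B2=F, B3=E, B4=T, B5=T, B6=E, B7=F, B8=E, B9=F, B10=T
run #7 (c=10, k=7) records B1=T, B2=F, B3=E, B5=F, B6=E, B7=F, B8=E, B9=T
run #8 (c=7, k=3) records B1=T, B2=F, B3=E, B5=F, B6=S, B7=T, B8=E
together the pool reaches 15 outcomes: B1=T, B2=T, B2=F, B3=E, B4=T, B5=T, B5=F, B6=S, B6=E, B7=T, B7=F, B8=E, B9=T, B9=F, B10=T
every size-1 subset falls short of the 15 outcomes (best: 11/15)
every size-2 subset falls short of the 15 outcomes (best: 14/15)
at size 3, {1, 2, 6} reaches all 15 outcomes; every lexicographically earlier size-3 subset fails

Answer: 1, 2, 6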